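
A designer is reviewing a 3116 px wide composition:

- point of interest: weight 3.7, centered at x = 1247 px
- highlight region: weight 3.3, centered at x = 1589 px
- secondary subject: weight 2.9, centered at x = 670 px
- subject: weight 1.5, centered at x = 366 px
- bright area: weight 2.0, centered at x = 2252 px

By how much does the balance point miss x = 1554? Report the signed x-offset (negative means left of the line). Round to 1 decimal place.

≈ -296.3 px

Weights sum to 3.7 + 3.3 + 2.9 + 1.5 + 2.0 = 13.4.
x-moment: 3.7·1247 + 3.3·1589 + 2.9·670 + 1.5·366 + 2.0·2252 = 16853.6; centroid 16853.6/13.4 ≈ 1257.73.
Offset from x = 1554: 1257.73 − 1554 ≈ -296.27.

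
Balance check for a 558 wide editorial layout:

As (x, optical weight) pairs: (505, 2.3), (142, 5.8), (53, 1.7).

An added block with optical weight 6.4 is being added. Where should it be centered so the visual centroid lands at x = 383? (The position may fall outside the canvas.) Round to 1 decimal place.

x ≈ 645.2

With the added block, Σw becomes 2.3 + 5.8 + 1.7 + 6.4 = 16.2.
x: need Σw·x = 16.2·383 = 6204.6. Existing = 2.3·505 + 5.8·142 + 1.7·53 = 2075.2. Remainder 4129.4 / 6.4 ≈ 645.22.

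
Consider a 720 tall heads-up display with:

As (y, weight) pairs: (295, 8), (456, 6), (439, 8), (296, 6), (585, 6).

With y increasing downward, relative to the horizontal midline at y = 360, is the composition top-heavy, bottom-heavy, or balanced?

bottom-heavy

Σw = 8 + 6 + 8 + 6 + 6 = 34.
y-moment: 8·295 + 6·456 + 8·439 + 6·296 + 6·585 = 13894; centroid 13894/34 ≈ 408.65.
408.6 lies below (larger y than) the midline 360, so the layout is bottom-heavy.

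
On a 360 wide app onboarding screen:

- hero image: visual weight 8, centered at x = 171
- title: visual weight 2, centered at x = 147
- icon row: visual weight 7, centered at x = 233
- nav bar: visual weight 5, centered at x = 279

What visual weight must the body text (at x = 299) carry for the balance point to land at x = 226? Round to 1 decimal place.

w ≈ 3.9

Fixed elements: Σw = 8 + 2 + 7 + 5 = 22, Σw·x = 8·171 + 2·147 + 7·233 + 5·279 = 4688.
Set Σw·x/Σw = 226: (4688 + 299w) = 226·(22 + w).
Solving: w = (226·22 − 4688) / (299 − 226) = 284 / 73 ≈ 3.89.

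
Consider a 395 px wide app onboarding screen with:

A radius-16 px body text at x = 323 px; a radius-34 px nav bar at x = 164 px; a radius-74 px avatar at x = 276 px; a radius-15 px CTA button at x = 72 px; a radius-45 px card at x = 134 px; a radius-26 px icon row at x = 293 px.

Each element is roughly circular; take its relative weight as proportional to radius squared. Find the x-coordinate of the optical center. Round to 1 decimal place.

Weights ∝ r²: body text 16² = 256, nav bar 34² = 1156, avatar 74² = 5476, CTA button 15² = 225, card 45² = 2025, icon row 26² = 676; Σw = 9814.
x: moment 2269266 / weight 9814 ≈ 231.23

x ≈ 231.2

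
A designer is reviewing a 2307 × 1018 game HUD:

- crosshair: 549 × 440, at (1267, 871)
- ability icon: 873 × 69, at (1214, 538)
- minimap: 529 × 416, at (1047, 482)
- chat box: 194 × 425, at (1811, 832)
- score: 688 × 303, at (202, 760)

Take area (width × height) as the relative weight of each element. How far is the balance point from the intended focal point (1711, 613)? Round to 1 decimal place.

≈ 731.7

Areas: crosshair 549·440 = 241560, ability icon 873·69 = 60237, minimap 529·416 = 220064, chat box 194·425 = 82450, score 688·303 = 208464. Total weight = 812775.
x-moment: 241560·1267 + 60237·1214 + 220064·1047 + 82450·1811 + 208464·202 = 801017924; centroid 801017924/812775 ≈ 985.53.
y-moment: 241560·871 + 60237·538 + 220064·482 + 82450·832 + 208464·760 = 575908154; centroid 575908154/812775 ≈ 708.57.
Offset from (1711, 613): Δx ≈ -725.47, Δy ≈ 95.57; distance = √(Δx² + Δy²) ≈ 731.73.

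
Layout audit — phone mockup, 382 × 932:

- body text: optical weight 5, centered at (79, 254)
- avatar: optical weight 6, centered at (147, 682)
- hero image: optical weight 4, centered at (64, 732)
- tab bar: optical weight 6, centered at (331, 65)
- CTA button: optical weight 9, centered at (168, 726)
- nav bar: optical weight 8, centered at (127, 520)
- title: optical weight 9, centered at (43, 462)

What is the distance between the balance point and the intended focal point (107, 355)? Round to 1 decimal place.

≈ 148.7

Total weight = 5 + 6 + 4 + 6 + 9 + 8 + 9 = 47.
Σw·x = 5·79 + 6·147 + 4·64 + 6·331 + 9·168 + 8·127 + 9·43 = 6434, so x̄ = 6434/47 ≈ 136.89.
Σw·y = 5·254 + 6·682 + 4·732 + 6·65 + 9·726 + 8·520 + 9·462 = 23532, so ȳ = 23532/47 ≈ 500.68.
From (107, 355): dx = 29.89, dy = 145.68, so the distance is √(dx²+dy²) ≈ 148.72.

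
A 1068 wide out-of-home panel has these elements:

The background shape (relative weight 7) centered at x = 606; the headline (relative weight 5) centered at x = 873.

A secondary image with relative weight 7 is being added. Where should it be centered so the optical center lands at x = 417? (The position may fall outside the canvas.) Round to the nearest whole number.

x ≈ -98

With the secondary image, Σw becomes 7 + 5 + 7 = 19.
x: target moment 19×417 = 7923; current 7·606 + 5·873 = 8607; the secondary image supplies -684, so x = -684/7 ≈ -97.71.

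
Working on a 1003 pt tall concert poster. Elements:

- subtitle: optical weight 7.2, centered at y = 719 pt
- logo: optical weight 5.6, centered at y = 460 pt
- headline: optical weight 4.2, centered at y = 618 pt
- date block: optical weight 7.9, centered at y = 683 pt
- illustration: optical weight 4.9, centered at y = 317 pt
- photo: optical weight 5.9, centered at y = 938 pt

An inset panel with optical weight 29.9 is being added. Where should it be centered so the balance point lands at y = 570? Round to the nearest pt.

y ≈ 487

With the inset panel, Σw becomes 7.2 + 5.6 + 4.2 + 7.9 + 4.9 + 5.9 + 29.9 = 65.6.
y: need Σw·y = 65.6·570 = 37392.0. Existing = 7.2·719 + 5.6·460 + 4.2·618 + 7.9·683 + 4.9·317 + 5.9·938 = 22831.6. Remainder 14560.4 / 29.9 ≈ 486.97.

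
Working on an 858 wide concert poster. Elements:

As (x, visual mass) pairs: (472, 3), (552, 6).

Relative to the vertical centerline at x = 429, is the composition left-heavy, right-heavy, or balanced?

right-heavy

Weights sum to 3 + 6 = 9.
Σw·x = 3·472 + 6·552 = 4728, so x̄ = 4728/9 ≈ 525.33.
525.3 lies right of the midline 429, so the layout is right-heavy.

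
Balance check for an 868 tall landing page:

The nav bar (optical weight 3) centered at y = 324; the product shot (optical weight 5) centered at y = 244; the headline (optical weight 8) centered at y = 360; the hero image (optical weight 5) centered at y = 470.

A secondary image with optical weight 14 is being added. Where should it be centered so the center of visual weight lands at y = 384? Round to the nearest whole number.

New total weight: (3 + 5 + 8 + 5) + 14 = 35.
Along y: (7422 + 14·y) / 35 = 384 (existing moment 3·324 + 5·244 + 8·360 + 5·470 = 7422) ⇒ y = (13440 − 7422) / 14 ≈ 429.86.

y ≈ 430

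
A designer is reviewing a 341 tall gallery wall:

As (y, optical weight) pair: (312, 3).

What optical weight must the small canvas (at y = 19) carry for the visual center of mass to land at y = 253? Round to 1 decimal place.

The single fixed element contributes weight 3, moment 3·312 = 936.
Set Σw·y/Σw = 253: (936 + 19w) = 253·(3 + w).
Solving: w = (253·3 − 936) / (19 − 253) = -177 / -234 ≈ 0.76.

w ≈ 0.8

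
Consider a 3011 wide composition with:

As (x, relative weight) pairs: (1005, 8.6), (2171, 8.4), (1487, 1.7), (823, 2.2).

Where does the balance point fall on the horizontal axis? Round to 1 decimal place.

Weights sum to 8.6 + 8.4 + 1.7 + 2.2 = 20.9.
Σw·x = 8.6·1005 + 8.4·2171 + 1.7·1487 + 2.2·823 = 31217.9, so x̄ = 31217.9/20.9 ≈ 1493.68.

x ≈ 1493.7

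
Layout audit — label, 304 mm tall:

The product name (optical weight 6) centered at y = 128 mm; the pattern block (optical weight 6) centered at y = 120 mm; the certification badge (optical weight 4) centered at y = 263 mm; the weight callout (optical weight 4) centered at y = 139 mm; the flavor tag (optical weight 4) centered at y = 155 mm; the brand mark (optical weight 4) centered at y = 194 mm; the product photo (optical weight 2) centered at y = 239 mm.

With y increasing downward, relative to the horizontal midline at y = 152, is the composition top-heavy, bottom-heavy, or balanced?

Σw = 6 + 6 + 4 + 4 + 4 + 4 + 2 = 30.
y-moment: 6·128 + 6·120 + 4·263 + 4·139 + 4·155 + 4·194 + 2·239 = 4970; centroid 4970/30 ≈ 165.67.
165.7 vs midline 152 → bottom-heavy.

bottom-heavy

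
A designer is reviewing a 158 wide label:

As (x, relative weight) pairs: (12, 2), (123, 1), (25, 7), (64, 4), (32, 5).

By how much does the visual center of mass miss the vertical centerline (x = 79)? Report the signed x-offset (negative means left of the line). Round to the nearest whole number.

≈ -40

Σw = 2 + 1 + 7 + 4 + 5 = 19.
x: (2·12 + 1·123 + 7·25 + 4·64 + 5·32) / 19 = 738 / 19 ≈ 38.84
Against x = 79, that's 38.84 − 79 = -40.16.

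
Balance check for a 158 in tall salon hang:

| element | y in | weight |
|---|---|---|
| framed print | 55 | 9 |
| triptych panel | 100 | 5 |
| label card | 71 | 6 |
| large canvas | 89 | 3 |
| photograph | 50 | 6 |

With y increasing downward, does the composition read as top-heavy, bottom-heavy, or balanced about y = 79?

top-heavy

Σw = 9 + 5 + 6 + 3 + 6 = 29.
y-moment: 9·55 + 5·100 + 6·71 + 3·89 + 6·50 = 1988; centroid 1988/29 ≈ 68.55.
68.6 vs midline 79 → top-heavy.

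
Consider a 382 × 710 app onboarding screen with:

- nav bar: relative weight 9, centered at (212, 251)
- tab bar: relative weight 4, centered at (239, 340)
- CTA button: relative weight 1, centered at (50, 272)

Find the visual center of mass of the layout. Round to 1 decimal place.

Σw = 9 + 4 + 1 = 14.
Σw·x = 9·212 + 4·239 + 1·50 = 2914, so x̄ = 2914/14 ≈ 208.14.
Σw·y = 9·251 + 4·340 + 1·272 = 3891, so ȳ = 3891/14 ≈ 277.93.

(208.1, 277.9)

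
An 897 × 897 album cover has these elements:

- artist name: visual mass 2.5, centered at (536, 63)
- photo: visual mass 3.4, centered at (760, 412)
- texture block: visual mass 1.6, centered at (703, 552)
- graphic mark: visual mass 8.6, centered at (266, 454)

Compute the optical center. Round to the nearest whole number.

(456, 394)

Total weight = 2.5 + 3.4 + 1.6 + 8.6 = 16.1.
x-moment: 2.5·536 + 3.4·760 + 1.6·703 + 8.6·266 = 7336.4; centroid 7336.4/16.1 ≈ 455.68.
y-moment: 2.5·63 + 3.4·412 + 1.6·552 + 8.6·454 = 6345.9; centroid 6345.9/16.1 ≈ 394.16.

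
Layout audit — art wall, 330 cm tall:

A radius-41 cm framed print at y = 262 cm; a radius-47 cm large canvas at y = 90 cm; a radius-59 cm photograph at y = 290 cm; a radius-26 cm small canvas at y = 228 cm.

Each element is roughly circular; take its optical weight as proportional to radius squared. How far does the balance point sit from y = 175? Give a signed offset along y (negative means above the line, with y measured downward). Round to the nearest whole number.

≈ 49 cm

Weights ∝ r²: framed print 41² = 1681, large canvas 47² = 2209, photograph 59² = 3481, small canvas 26² = 676; Σw = 8047.
y: (1681·262 + 2209·90 + 3481·290 + 676·228) / 8047 = 1802850 / 8047 ≈ 224.04
Offset from y = 175: 224.04 − 175 ≈ 49.04.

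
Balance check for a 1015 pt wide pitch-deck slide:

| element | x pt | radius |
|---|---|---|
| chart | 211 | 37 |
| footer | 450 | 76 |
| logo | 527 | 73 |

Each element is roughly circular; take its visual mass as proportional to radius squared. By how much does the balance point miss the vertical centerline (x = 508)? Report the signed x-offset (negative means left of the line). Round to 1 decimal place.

Weights ∝ r²: chart 37² = 1369, footer 76² = 5776, logo 73² = 5329; Σw = 12474.
x: (1369·211 + 5776·450 + 5329·527) / 12474 = 5696442 / 12474 ≈ 456.67
Difference: 456.67 − 508 ≈ -51.33.

≈ -51.3 pt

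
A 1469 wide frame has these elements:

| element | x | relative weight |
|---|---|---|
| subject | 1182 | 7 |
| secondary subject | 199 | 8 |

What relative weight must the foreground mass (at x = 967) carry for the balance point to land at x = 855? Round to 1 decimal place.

w ≈ 26.4

Existing Σw = 15 (7 + 8); existing moment 7·1182 + 8·199 = 9866.
For the centroid to hit 855: (9866 + w·967) / (15 + w) = 855.
So w = (855·15 − 9866)/(967 − 855) = 2959/112 ≈ 26.42.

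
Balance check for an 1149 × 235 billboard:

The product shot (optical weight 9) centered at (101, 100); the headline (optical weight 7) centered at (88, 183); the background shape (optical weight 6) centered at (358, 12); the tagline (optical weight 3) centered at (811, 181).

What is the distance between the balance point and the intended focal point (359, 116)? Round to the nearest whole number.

≈ 115

Total weight = 9 + 7 + 6 + 3 = 25.
x: (9·101 + 7·88 + 6·358 + 3·811) / 25 = 6106 / 25 ≈ 244.24
y: (9·100 + 7·183 + 6·12 + 3·181) / 25 = 2796 / 25 ≈ 111.84
From (359, 116): dx = -114.76, dy = -4.16, so the distance is √(dx²+dy²) ≈ 114.84.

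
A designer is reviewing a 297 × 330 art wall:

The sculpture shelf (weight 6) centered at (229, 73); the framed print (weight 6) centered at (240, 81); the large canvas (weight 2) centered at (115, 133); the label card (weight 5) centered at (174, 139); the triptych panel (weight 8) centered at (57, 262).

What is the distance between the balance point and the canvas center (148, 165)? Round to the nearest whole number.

Σw = 6 + 6 + 2 + 5 + 8 = 27.
x: (6·229 + 6·240 + 2·115 + 5·174 + 8·57) / 27 = 4370 / 27 ≈ 161.85
y: (6·73 + 6·81 + 2·133 + 5·139 + 8·262) / 27 = 3981 / 27 ≈ 147.44
Relative to (148, 165): Δ = (13.85, -17.56); |Δ| = √(13.85² + -17.56²) ≈ 22.36.

≈ 22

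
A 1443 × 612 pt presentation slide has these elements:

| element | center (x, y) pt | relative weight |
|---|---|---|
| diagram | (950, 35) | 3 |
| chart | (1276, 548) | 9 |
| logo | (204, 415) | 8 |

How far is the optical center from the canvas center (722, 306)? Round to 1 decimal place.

≈ 135.4 pt

Weights sum to 3 + 9 + 8 = 20.
Σw·x = 3·950 + 9·1276 + 8·204 = 15966, so x̄ = 15966/20 ≈ 798.30.
Σw·y = 3·35 + 9·548 + 8·415 = 8357, so ȳ = 8357/20 ≈ 417.85.
Relative to (722, 306): Δ = (76.30, 111.85); |Δ| = √(76.30² + 111.85²) ≈ 135.40.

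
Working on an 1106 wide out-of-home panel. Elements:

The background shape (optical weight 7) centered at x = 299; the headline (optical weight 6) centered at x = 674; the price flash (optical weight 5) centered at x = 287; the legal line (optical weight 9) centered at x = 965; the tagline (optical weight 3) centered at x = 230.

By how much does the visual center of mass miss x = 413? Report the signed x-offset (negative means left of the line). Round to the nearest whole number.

≈ 152

Σw = 7 + 6 + 5 + 9 + 3 = 30.
x-moment: 7·299 + 6·674 + 5·287 + 9·965 + 3·230 = 16947; centroid 16947/30 ≈ 564.90.
Against x = 413, that's 564.90 − 413 = 151.90.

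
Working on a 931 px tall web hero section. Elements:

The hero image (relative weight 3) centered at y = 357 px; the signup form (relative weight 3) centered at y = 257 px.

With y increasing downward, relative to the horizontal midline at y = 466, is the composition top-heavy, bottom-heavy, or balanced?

top-heavy

Σw = 3 + 3 = 6.
y: (3·357 + 3·257) / 6 = 1842 / 6 ≈ 307.00
307.0 lies above (smaller y than) the midline 466, so the layout is top-heavy.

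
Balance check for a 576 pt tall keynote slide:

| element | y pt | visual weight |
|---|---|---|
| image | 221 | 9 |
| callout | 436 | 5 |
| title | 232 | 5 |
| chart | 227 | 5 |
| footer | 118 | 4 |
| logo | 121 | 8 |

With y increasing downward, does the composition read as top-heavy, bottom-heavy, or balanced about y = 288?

top-heavy

Total weight = 9 + 5 + 5 + 5 + 4 + 8 = 36.
y-moment: 9·221 + 5·436 + 5·232 + 5·227 + 4·118 + 8·121 = 7904; centroid 7904/36 ≈ 219.56.
219.6 lies above (smaller y than) the midline 288, so the layout is top-heavy.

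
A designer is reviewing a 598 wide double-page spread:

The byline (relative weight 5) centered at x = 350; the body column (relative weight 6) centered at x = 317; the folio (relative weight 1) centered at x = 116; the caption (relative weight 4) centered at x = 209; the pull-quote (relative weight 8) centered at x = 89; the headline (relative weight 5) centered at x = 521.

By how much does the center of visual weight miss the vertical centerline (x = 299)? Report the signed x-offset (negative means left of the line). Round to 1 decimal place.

≈ -25.9

Σw = 5 + 6 + 1 + 4 + 8 + 5 = 29.
Σw·x = 5·350 + 6·317 + 1·116 + 4·209 + 8·89 + 5·521 = 7921, so x̄ = 7921/29 ≈ 273.14.
Difference: 273.14 − 299 ≈ -25.86.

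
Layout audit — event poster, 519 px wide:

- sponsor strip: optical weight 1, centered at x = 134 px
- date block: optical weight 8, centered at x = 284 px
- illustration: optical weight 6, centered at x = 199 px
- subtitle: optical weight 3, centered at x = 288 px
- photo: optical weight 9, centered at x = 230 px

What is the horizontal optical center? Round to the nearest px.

Σw = 1 + 8 + 6 + 3 + 9 = 27.
x: (1·134 + 8·284 + 6·199 + 3·288 + 9·230) / 27 = 6534 / 27 ≈ 242.00

x ≈ 242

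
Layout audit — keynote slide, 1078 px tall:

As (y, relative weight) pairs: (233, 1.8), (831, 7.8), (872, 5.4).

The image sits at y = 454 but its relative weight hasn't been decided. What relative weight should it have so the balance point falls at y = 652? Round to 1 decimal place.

Fixed elements: Σw = 1.8 + 7.8 + 5.4 = 15.0, Σw·y = 1.8·233 + 7.8·831 + 5.4·872 = 11610.0.
Balance at y = 652 requires (11610.0 + w·454) / (15.0 + w) = 652.
So w = (652·15.0 − 11610.0)/(454 − 652) = -1830.0/-198 ≈ 9.24.

w ≈ 9.2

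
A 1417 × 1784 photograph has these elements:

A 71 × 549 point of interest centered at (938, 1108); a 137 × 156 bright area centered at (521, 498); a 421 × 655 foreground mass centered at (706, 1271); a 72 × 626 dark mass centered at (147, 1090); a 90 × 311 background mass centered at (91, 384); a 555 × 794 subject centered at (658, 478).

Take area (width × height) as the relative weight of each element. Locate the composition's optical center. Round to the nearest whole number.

(637, 794)

Areas: point of interest 71·549 = 38979, bright area 137·156 = 21372, foreground mass 421·655 = 275755, dark mass 72·626 = 45072, background mass 90·311 = 27990, subject 555·794 = 440670. Total weight = 849838.
Σw·x = 541513678; x̄ = 541513678/849838 ≈ 637.20.
y: moment 674833493 / weight 849838 ≈ 794.07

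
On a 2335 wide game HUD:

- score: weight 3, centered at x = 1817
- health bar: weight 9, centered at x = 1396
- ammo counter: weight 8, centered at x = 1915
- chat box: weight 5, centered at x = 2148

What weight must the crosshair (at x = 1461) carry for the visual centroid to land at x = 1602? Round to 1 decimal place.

w ≈ 28.5

Existing Σw = 25 (3 + 9 + 8 + 5); existing moment 3·1817 + 9·1396 + 8·1915 + 5·2148 = 44075.
Balance at x = 1602 requires (44075 + w·1461) / (25 + w) = 1602.
Rearranging, w·(1461 − 1602) = 1602·25 − 44075 = -4025, so w ≈ -4025/-141 = 28.55.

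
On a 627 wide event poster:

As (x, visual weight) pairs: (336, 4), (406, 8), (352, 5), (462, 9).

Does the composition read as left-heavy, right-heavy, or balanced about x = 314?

Total weight = 4 + 8 + 5 + 9 = 26.
x-moment: 4·336 + 8·406 + 5·352 + 9·462 = 10510; centroid 10510/26 ≈ 404.23.
Since 404.2 is right of 314, the composition reads right-heavy.

right-heavy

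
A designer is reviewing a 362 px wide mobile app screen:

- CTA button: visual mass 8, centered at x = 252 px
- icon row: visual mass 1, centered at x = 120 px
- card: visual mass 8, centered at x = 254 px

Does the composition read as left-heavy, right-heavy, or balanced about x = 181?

right-heavy

Σw = 8 + 1 + 8 = 17.
Σw·x = 8·252 + 1·120 + 8·254 = 4168, so x̄ = 4168/17 ≈ 245.18.
245.2 lies right of the midline 181, so the layout is right-heavy.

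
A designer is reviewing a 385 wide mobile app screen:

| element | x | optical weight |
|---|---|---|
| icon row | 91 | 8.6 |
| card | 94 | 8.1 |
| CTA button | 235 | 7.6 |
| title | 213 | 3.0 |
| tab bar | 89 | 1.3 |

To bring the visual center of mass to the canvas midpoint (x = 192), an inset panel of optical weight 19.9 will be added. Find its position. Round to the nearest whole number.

With the inset panel, Σw becomes 8.6 + 8.1 + 7.6 + 3.0 + 1.3 + 19.9 = 48.5.
x: need Σw·x = 48.5·192 = 9312.0. Existing = 8.6·91 + 8.1·94 + 7.6·235 + 3.0·213 + 1.3·89 = 4084.7. Remainder 5227.3 / 19.9 ≈ 262.68.

x ≈ 263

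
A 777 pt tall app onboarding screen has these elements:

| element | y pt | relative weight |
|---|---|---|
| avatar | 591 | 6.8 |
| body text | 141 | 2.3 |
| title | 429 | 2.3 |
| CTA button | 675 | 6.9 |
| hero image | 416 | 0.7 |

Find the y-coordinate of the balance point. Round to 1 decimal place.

Weights sum to 6.8 + 2.3 + 2.3 + 6.9 + 0.7 = 19.0.
y: (6.8·591 + 2.3·141 + 2.3·429 + 6.9·675 + 0.7·416) / 19.0 = 10278.5 / 19.0 ≈ 540.97

y ≈ 541.0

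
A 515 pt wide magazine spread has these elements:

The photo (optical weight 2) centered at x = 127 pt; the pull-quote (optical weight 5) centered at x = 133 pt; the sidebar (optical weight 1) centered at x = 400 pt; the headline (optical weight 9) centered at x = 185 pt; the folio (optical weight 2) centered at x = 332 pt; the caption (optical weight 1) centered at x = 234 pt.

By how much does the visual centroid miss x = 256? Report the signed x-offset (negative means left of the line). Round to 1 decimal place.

≈ -61.9 pt

Weights sum to 2 + 5 + 1 + 9 + 2 + 1 = 20.
x: moment 3882 / weight 20 ≈ 194.10
Offset from x = 256: 194.10 − 256 ≈ -61.90.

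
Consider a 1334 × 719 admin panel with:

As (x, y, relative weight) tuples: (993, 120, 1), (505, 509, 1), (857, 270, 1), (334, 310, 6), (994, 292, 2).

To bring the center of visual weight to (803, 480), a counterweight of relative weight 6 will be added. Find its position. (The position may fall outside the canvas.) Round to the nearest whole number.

(1217, 803)

New total weight: (1 + 1 + 1 + 6 + 2) + 6 = 17.
Along x: (6347 + 6·x) / 17 = 803 (existing moment 1·993 + 1·505 + 1·857 + 6·334 + 2·994 = 6347) ⇒ x = (13651 − 6347) / 6 ≈ 1217.33.
Along y: (3343 + 6·y) / 17 = 480 (existing moment 1·120 + 1·509 + 1·270 + 6·310 + 2·292 = 3343) ⇒ y = (8160 − 3343) / 6 ≈ 802.83.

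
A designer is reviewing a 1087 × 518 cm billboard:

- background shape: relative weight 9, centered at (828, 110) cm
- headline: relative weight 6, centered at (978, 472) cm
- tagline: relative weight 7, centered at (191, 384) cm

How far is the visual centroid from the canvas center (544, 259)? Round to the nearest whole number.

Weights sum to 9 + 6 + 7 = 22.
Σw·x = 9·828 + 6·978 + 7·191 = 14657, so x̄ = 14657/22 ≈ 666.23.
Σw·y = 9·110 + 6·472 + 7·384 = 6510, so ȳ = 6510/22 ≈ 295.91.
Offset from (544, 259): Δx ≈ 122.23, Δy ≈ 36.91; distance = √(Δx² + Δy²) ≈ 127.68.

≈ 128 cm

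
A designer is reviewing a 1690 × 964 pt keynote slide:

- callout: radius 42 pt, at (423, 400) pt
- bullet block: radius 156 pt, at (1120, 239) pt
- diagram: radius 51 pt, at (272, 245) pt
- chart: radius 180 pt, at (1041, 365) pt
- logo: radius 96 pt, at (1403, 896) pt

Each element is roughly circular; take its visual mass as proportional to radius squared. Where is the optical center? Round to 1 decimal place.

Weights ∝ r²: callout 42² = 1764, bullet block 156² = 24336, diagram 51² = 2601, chart 180² = 32400, logo 96² = 9216; Σw = 70317.
x-moment: 1764·423 + 24336·1120 + 2601·272 + 32400·1041 + 9216·1403 = 75368412; centroid 75368412/70317 ≈ 1071.84.
y-moment: 1764·400 + 24336·239 + 2601·245 + 32400·365 + 9216·896 = 27242685; centroid 27242685/70317 ≈ 387.43.

(1071.8, 387.4)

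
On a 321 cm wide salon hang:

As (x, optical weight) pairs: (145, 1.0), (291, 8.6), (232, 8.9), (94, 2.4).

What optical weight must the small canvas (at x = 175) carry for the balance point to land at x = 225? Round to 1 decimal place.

Existing Σw = 20.9 (1.0 + 8.6 + 8.9 + 2.4); existing moment 1.0·145 + 8.6·291 + 8.9·232 + 2.4·94 = 4938.0.
Set Σw·x/Σw = 225: (4938.0 + 175w) = 225·(20.9 + w).
So w = (225·20.9 − 4938.0)/(175 − 225) = -235.5/-50 ≈ 4.71.

w ≈ 4.7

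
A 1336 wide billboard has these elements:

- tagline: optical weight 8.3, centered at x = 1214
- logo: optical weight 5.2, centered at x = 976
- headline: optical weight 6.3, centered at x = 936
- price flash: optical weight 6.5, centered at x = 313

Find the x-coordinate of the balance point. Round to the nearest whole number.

x ≈ 878

Weights sum to 8.3 + 5.2 + 6.3 + 6.5 = 26.3.
x-moment: 8.3·1214 + 5.2·976 + 6.3·936 + 6.5·313 = 23082.7; centroid 23082.7/26.3 ≈ 877.67.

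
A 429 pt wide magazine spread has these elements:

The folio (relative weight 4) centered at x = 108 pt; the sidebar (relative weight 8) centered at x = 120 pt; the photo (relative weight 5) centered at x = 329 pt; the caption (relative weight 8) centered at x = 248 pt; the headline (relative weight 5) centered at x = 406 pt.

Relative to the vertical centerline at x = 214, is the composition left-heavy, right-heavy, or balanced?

right-heavy

Weights sum to 4 + 8 + 5 + 8 + 5 = 30.
x-moment: 4·108 + 8·120 + 5·329 + 8·248 + 5·406 = 7051; centroid 7051/30 ≈ 235.03.
235.0 lies right of the midline 214, so the layout is right-heavy.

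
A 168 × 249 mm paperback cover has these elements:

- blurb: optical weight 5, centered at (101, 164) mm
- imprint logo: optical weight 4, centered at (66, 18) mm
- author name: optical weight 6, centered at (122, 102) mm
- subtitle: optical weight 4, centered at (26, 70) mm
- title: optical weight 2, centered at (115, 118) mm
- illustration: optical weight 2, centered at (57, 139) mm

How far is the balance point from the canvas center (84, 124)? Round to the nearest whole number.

Σw = 5 + 4 + 6 + 4 + 2 + 2 = 23.
Σw·x = 1949; x̄ = 1949/23 ≈ 84.74.
y: moment 2298 / weight 23 ≈ 99.91
Offset from (84, 124): Δx ≈ 0.74, Δy ≈ -24.09; distance = √(Δx² + Δy²) ≈ 24.10.

≈ 24 mm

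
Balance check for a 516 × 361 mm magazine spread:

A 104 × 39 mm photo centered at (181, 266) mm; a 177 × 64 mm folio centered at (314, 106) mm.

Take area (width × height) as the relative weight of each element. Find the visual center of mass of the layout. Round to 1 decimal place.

(278.9, 148.2)

Areas: photo 104·39 = 4056, folio 177·64 = 11328. Total weight = 15384.
x-moment: 4056·181 + 11328·314 = 4291128; centroid 4291128/15384 ≈ 278.93.
y-moment: 4056·266 + 11328·106 = 2279664; centroid 2279664/15384 ≈ 148.18.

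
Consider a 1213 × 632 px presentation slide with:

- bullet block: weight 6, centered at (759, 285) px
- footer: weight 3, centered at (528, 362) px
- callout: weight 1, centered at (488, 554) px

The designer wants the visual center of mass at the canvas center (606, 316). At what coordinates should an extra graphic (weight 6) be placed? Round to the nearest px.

(512, 284)

After adding the extra graphic, total weight = 6 + 3 + 1 + 6 = 16.
x: target moment 16×606 = 9696; current 6·759 + 3·528 + 1·488 = 6626; the extra graphic supplies 3070, so x = 3070/6 ≈ 511.67.
y: target moment 16×316 = 5056; current 6·285 + 3·362 + 1·554 = 3350; the extra graphic supplies 1706, so y = 1706/6 ≈ 284.33.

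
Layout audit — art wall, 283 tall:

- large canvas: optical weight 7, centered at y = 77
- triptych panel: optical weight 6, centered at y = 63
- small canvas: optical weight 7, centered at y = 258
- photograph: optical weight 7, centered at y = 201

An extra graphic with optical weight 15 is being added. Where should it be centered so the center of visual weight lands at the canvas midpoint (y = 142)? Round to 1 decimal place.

y ≈ 122.3

New total weight: (7 + 6 + 7 + 7) + 15 = 42.
y: need Σw·y = 42·142 = 5964. Existing = 7·77 + 6·63 + 7·258 + 7·201 = 4130. Remainder 1834 / 15 ≈ 122.27.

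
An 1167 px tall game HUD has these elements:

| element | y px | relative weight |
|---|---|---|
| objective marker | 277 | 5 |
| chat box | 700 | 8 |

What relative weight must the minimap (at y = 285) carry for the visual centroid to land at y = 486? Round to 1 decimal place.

w ≈ 3.3

Known weights sum to 5 + 8 = 13; their moment is 5·277 + 8·700 = 6985.
Balance at y = 486 requires (6985 + w·285) / (13 + w) = 486.
Solving: w = (486·13 − 6985) / (285 − 486) = -667 / -201 ≈ 3.32.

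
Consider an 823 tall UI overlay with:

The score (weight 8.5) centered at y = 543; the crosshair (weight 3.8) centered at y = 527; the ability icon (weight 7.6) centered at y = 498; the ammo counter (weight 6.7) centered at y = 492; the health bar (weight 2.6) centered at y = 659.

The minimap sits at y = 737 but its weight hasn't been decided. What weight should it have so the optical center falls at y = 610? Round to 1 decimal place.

Existing Σw = 29.2 (8.5 + 3.8 + 7.6 + 6.7 + 2.6); existing moment 8.5·543 + 3.8·527 + 7.6·498 + 6.7·492 + 2.6·659 = 15412.7.
Balance at y = 610 requires (15412.7 + w·737) / (29.2 + w) = 610.
Rearranging, w·(737 − 610) = 610·29.2 − 15412.7 = 2399.3, so w ≈ 2399.3/127 = 18.89.

w ≈ 18.9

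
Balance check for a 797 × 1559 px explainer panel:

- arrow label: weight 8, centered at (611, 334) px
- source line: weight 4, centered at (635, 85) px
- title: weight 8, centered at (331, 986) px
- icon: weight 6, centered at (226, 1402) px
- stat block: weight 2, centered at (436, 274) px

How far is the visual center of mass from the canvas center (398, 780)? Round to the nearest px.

Weights sum to 8 + 4 + 8 + 6 + 2 = 28.
x: (8·611 + 4·635 + 8·331 + 6·226 + 2·436) / 28 = 12304 / 28 ≈ 439.43
y: (8·334 + 4·85 + 8·986 + 6·1402 + 2·274) / 28 = 19860 / 28 ≈ 709.29
Offset from (398, 780): Δx ≈ 41.43, Δy ≈ -70.71; distance = √(Δx² + Δy²) ≈ 81.96.

≈ 82 px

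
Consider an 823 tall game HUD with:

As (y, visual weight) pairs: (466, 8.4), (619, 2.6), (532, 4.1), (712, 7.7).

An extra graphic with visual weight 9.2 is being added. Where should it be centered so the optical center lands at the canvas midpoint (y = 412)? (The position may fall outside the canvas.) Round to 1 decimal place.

New total weight: (8.4 + 2.6 + 4.1 + 7.7) + 9.2 = 32.0.
y: target moment 32.0×412 = 13184.0; current 8.4·466 + 2.6·619 + 4.1·532 + 7.7·712 = 13187.4; the extra graphic supplies -3.4, so y = -3.4/9.2 ≈ -0.37.

y ≈ -0.4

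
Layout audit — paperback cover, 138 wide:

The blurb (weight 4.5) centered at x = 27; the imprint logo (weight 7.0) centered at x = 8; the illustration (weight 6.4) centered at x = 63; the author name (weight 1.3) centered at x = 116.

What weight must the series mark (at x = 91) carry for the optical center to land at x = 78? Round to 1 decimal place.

Existing Σw = 19.2 (4.5 + 7.0 + 6.4 + 1.3); existing moment 4.5·27 + 7.0·8 + 6.4·63 + 1.3·116 = 731.5.
Balance at x = 78 requires (731.5 + w·91) / (19.2 + w) = 78.
Solving: w = (78·19.2 − 731.5) / (91 − 78) = 766.1 / 13 ≈ 58.93.

w ≈ 58.9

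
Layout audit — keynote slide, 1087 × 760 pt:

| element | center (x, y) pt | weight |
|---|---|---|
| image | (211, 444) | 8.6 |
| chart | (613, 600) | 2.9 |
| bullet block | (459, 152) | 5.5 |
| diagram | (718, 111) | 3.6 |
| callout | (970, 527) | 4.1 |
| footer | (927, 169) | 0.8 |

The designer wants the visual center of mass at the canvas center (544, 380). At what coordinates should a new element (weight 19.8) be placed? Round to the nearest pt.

New total weight: (8.6 + 2.9 + 5.5 + 3.6 + 4.1 + 0.8) + 19.8 = 45.3.
Along x: (13420.2 + 19.8·x) / 45.3 = 544 (existing moment 8.6·211 + 2.9·613 + 5.5·459 + 3.6·718 + 4.1·970 + 0.8·927 = 13420.2) ⇒ x = (24643.2 − 13420.2) / 19.8 ≈ 566.82.
Along y: (9089.9 + 19.8·y) / 45.3 = 380 (existing moment 8.6·444 + 2.9·600 + 5.5·152 + 3.6·111 + 4.1·527 + 0.8·169 = 9089.9) ⇒ y = (17214.0 − 9089.9) / 19.8 ≈ 410.31.

(567, 410)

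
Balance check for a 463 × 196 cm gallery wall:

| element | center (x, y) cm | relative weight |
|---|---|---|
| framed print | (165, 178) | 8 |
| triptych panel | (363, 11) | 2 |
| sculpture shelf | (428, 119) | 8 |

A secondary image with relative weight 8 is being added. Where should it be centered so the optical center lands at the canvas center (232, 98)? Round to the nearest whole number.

After adding the secondary image, total weight = 8 + 2 + 8 + 8 = 26.
x: need Σw·x = 26·232 = 6032. Existing = 8·165 + 2·363 + 8·428 = 5470. Remainder 562 / 8 ≈ 70.25.
y: need Σw·y = 26·98 = 2548. Existing = 8·178 + 2·11 + 8·119 = 2398. Remainder 150 / 8 ≈ 18.75.

(70, 19)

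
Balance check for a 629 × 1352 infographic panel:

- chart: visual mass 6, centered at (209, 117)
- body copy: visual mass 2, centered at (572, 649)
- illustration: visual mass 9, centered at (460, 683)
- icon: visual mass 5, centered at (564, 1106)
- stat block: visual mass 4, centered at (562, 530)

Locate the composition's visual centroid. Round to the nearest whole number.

Weights sum to 6 + 2 + 9 + 5 + 4 = 26.
x-moment: 6·209 + 2·572 + 9·460 + 5·564 + 4·562 = 11606; centroid 11606/26 ≈ 446.38.
y-moment: 6·117 + 2·649 + 9·683 + 5·1106 + 4·530 = 15797; centroid 15797/26 ≈ 607.58.

(446, 608)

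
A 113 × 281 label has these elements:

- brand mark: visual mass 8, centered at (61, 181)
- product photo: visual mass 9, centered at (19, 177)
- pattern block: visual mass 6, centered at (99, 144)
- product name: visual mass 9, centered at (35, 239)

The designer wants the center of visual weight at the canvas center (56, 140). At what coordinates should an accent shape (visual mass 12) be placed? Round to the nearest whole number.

(75, 9)

With the accent shape, Σw becomes 8 + 9 + 6 + 9 + 12 = 44.
x: need Σw·x = 44·56 = 2464. Existing = 8·61 + 9·19 + 6·99 + 9·35 = 1568. Remainder 896 / 12 ≈ 74.67.
y: need Σw·y = 44·140 = 6160. Existing = 8·181 + 9·177 + 6·144 + 9·239 = 6056. Remainder 104 / 12 ≈ 8.67.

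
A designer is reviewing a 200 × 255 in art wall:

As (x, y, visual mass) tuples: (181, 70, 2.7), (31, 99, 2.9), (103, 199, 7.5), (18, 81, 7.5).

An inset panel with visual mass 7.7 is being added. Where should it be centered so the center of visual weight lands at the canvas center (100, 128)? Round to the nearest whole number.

(175, 136)

After adding the inset panel, total weight = 2.7 + 2.9 + 7.5 + 7.5 + 7.7 = 28.3.
x: target moment 28.3×100 = 2830.0; current 2.7·181 + 2.9·31 + 7.5·103 + 7.5·18 = 1486.1; the inset panel supplies 1343.9, so x = 1343.9/7.7 ≈ 174.53.
y: target moment 28.3×128 = 3622.4; current 2.7·70 + 2.9·99 + 7.5·199 + 7.5·81 = 2576.1; the inset panel supplies 1046.3, so y = 1046.3/7.7 ≈ 135.88.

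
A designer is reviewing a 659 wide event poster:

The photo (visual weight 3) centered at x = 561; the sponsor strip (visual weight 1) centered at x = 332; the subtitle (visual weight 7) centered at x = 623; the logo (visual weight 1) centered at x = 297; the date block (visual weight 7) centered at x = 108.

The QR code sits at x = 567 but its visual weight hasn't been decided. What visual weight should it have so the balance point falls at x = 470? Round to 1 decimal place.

Known weights sum to 3 + 1 + 7 + 1 + 7 = 19; their moment is 3·561 + 1·332 + 7·623 + 1·297 + 7·108 = 7429.
Set Σw·x/Σw = 470: (7429 + 567w) = 470·(19 + w).
Solving: w = (470·19 − 7429) / (567 − 470) = 1501 / 97 ≈ 15.47.

w ≈ 15.5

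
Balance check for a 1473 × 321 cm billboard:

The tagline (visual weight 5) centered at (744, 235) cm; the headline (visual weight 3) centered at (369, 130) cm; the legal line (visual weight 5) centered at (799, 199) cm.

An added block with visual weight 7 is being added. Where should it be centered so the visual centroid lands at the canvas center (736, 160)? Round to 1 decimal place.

(842.6, 91.4)

With the added block, Σw becomes 5 + 3 + 5 + 7 = 20.
x: target moment 20×736 = 14720; current 5·744 + 3·369 + 5·799 = 8822; the added block supplies 5898, so x = 5898/7 ≈ 842.57.
y: target moment 20×160 = 3200; current 5·235 + 3·130 + 5·199 = 2560; the added block supplies 640, so y = 640/7 ≈ 91.43.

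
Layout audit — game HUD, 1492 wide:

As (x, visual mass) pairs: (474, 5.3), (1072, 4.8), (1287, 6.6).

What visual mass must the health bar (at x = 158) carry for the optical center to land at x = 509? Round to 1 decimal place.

w ≈ 21.8

Existing Σw = 16.7 (5.3 + 4.8 + 6.6); existing moment 5.3·474 + 4.8·1072 + 6.6·1287 = 16152.0.
For the centroid to hit 509: (16152.0 + w·158) / (16.7 + w) = 509.
Rearranging, w·(158 − 509) = 509·16.7 − 16152.0 = -7651.7, so w ≈ -7651.7/-351 = 21.80.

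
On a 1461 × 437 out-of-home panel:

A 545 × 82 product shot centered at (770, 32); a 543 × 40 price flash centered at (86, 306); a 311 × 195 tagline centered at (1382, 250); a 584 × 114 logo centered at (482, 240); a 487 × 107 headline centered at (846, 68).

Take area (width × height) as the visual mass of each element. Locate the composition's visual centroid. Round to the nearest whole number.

Areas: product shot 545·82 = 44690, price flash 543·40 = 21720, tagline 311·195 = 60645, logo 584·114 = 66576, headline 487·107 = 52109. Total weight = 245740.
x-moment: 44690·770 + 21720·86 + 60645·1382 + 66576·482 + 52109·846 = 196264456; centroid 196264456/245740 ≈ 798.67.
y-moment: 44690·32 + 21720·306 + 60645·250 + 66576·240 + 52109·68 = 42759302; centroid 42759302/245740 ≈ 174.00.

(799, 174)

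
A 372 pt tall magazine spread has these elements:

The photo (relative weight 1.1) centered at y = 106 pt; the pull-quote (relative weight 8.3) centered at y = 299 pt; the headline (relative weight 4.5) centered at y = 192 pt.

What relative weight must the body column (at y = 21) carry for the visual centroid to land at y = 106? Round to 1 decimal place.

w ≈ 23.4

Existing Σw = 13.9 (1.1 + 8.3 + 4.5); existing moment 1.1·106 + 8.3·299 + 4.5·192 = 3462.3.
Balance at y = 106 requires (3462.3 + w·21) / (13.9 + w) = 106.
Rearranging, w·(21 − 106) = 106·13.9 − 3462.3 = -1988.9, so w ≈ -1988.9/-85 = 23.40.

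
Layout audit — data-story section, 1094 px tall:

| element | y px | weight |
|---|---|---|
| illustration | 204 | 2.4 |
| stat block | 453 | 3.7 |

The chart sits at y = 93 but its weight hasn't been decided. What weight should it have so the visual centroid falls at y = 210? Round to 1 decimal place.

Known weights sum to 2.4 + 3.7 = 6.1; their moment is 2.4·204 + 3.7·453 = 2165.7.
Balance at y = 210 requires (2165.7 + w·93) / (6.1 + w) = 210.
So w = (210·6.1 − 2165.7)/(93 − 210) = -884.7/-117 ≈ 7.56.

w ≈ 7.6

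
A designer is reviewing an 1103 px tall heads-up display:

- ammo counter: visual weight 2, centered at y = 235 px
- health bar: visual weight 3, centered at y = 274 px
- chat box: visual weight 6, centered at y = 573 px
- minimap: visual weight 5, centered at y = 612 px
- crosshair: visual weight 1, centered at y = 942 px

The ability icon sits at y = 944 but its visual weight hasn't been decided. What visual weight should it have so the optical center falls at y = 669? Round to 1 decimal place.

Known weights sum to 2 + 3 + 6 + 5 + 1 = 17; their moment is 2·235 + 3·274 + 6·573 + 5·612 + 1·942 = 8732.
Set Σw·y/Σw = 669: (8732 + 944w) = 669·(17 + w).
Solving: w = (669·17 − 8732) / (944 − 669) = 2641 / 275 ≈ 9.60.

w ≈ 9.6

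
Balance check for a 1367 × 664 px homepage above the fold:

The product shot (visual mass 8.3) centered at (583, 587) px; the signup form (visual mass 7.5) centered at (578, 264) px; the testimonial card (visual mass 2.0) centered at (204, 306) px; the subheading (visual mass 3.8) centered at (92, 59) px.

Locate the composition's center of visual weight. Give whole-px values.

(460, 356)

Total weight = 8.3 + 7.5 + 2.0 + 3.8 = 21.6.
Σw·x = 8.3·583 + 7.5·578 + 2.0·204 + 3.8·92 = 9931.5, so x̄ = 9931.5/21.6 ≈ 459.79.
Σw·y = 8.3·587 + 7.5·264 + 2.0·306 + 3.8·59 = 7688.3, so ȳ = 7688.3/21.6 ≈ 355.94.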